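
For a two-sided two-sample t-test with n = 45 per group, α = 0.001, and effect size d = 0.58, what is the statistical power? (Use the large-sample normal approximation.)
Power ≈ 0.29

Power calculation (two-sample t-test, normal approximation):
z_β = d · √(n/2) - z_{α/2}
z_β = 0.58 · √(45/2) - 3.291
z_β = 0.58 · 4.743 - 3.291
z_β = -0.539

Power = Φ(z_β) = Φ(-0.539) ≈ 0.295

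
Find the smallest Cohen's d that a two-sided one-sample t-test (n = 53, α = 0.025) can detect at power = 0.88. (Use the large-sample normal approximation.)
d ≈ 0.47

Minimum detectable effect (one-sample t-test, normal approximation):
d = (z_{α/2} + z_β) / √n
d = (2.241 + 1.175) / √53
d = 3.416 / 7.280
d ≈ 0.47

By Cohen's convention (0.2 small / 0.5 medium / 0.8 large): small effect.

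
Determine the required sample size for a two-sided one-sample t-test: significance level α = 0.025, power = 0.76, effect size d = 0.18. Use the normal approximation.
n = 269

Sample size formula (one-sample t-test, normal approximation):
n = ((z_{α/2} + z_β) / d)²

z_{α/2} = 2.241 (for α = 0.025, two-sided)
z_β = 0.706 (for power = 0.76)
d = 0.18

n = ((2.241 + 0.706) / 0.18)²
n = (16.372)²
n ≈ 268.04
Round up to the next whole number: n = 269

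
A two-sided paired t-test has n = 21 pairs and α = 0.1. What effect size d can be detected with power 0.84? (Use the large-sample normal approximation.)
d ≈ 0.58

Minimum detectable effect (paired t-test, normal approximation):
d = (z_{α/2} + z_β) / √n
d = (1.645 + 0.994) / √21
d = 2.639 / 4.583
d ≈ 0.58

By Cohen's convention (0.2 small / 0.5 medium / 0.8 large): medium effect.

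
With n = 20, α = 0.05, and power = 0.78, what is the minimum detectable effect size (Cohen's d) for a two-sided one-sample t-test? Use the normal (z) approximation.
d ≈ 0.61

Minimum detectable effect (one-sample t-test, normal approximation):
d = (z_{α/2} + z_β) / √n
d = (1.960 + 0.772) / √20
d = 2.732 / 4.472
d ≈ 0.61

By Cohen's convention (0.2 small / 0.5 medium / 0.8 large): medium effect.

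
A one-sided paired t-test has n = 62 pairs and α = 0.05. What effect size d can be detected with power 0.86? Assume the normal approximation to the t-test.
d ≈ 0.35

Minimum detectable effect (paired t-test, normal approximation):
d = (z_α + z_β) / √n
d = (1.645 + 1.080) / √62
d = 2.725 / 7.874
d ≈ 0.35

By Cohen's convention (0.2 small / 0.5 medium / 0.8 large): small effect.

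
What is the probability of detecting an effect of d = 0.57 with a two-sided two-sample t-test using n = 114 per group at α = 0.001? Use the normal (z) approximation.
Power ≈ 0.84

Power calculation (two-sample t-test, normal approximation):
z_β = d · √(n/2) - z_{α/2}
z_β = 0.57 · √(114/2) - 3.291
z_β = 0.57 · 7.550 - 3.291
z_β = 1.013

Power = Φ(z_β) = Φ(1.013) ≈ 0.844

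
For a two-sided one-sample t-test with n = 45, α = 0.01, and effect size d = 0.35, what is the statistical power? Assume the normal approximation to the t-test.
Power ≈ 0.41

Power calculation (one-sample t-test, normal approximation):
z_β = d · √n - z_{α/2}
z_β = 0.35 · √45 - 2.576
z_β = 0.35 · 6.708 - 2.576
z_β = -0.228

Power = Φ(z_β) = Φ(-0.228) ≈ 0.410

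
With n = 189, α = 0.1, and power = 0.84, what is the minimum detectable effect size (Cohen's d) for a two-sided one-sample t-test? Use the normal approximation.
d ≈ 0.19

Minimum detectable effect (one-sample t-test, normal approximation):
d = (z_{α/2} + z_β) / √n
d = (1.645 + 0.994) / √189
d = 2.639 / 13.748
d ≈ 0.19

By Cohen's convention (0.2 small / 0.5 medium / 0.8 large): very small effect.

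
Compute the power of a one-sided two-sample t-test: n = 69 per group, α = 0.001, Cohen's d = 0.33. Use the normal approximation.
Power ≈ 0.12

Power calculation (two-sample t-test, normal approximation):
z_β = d · √(n/2) - z_α
z_β = 0.33 · √(69/2) - 3.090
z_β = 0.33 · 5.874 - 3.090
z_β = -1.152

Power = Φ(z_β) = Φ(-1.152) ≈ 0.125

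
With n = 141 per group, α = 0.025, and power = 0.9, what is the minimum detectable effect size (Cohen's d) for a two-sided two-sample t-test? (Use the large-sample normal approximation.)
d ≈ 0.42

Minimum detectable effect (two-sample t-test, normal approximation):
d = (z_{α/2} + z_β) / √(n/2)
d = (2.241 + 1.282) / √(141/2)
d = 3.523 / 8.396
d ≈ 0.42

By Cohen's convention (0.2 small / 0.5 medium / 0.8 large): small effect.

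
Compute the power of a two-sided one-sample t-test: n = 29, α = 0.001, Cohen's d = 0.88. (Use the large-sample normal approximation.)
Power ≈ 0.93

Power calculation (one-sample t-test, normal approximation):
z_β = d · √n - z_{α/2}
z_β = 0.88 · √29 - 3.291
z_β = 0.88 · 5.385 - 3.291
z_β = 1.448

Power = Φ(z_β) = Φ(1.448) ≈ 0.926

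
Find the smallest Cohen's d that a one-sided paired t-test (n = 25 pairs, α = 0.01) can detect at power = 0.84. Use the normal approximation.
d ≈ 0.66

Minimum detectable effect (paired t-test, normal approximation):
d = (z_α + z_β) / √n
d = (2.326 + 0.994) / √25
d = 3.321 / 5.000
d ≈ 0.66

By Cohen's convention (0.2 small / 0.5 medium / 0.8 large): medium effect.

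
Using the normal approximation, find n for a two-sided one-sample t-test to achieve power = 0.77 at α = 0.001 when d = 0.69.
n = 35

Sample size formula (one-sample t-test, normal approximation):
n = ((z_{α/2} + z_β) / d)²

z_{α/2} = 3.291 (for α = 0.001, two-sided)
z_β = 0.739 (for power = 0.77)
d = 0.69

n = ((3.291 + 0.739) / 0.69)²
n = (5.841)²
n ≈ 34.12
Round up to the next whole number: n = 35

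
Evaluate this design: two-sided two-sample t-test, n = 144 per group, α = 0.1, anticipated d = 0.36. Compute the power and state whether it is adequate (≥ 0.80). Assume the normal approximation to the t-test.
Power ≈ 0.92; the study is adequately powered (power ≥ 0.80)

Power calculation (two-sample t-test, normal approximation):
z_β = d · √(n/2) - z_{α/2}
z_β = 0.36 · √(144/2) - 1.645
z_β = 0.36 · 8.485 - 1.645
z_β = 1.410

Power = Φ(z_β) = Φ(1.410) ≈ 0.921

Effect size d = 0.36 is small by Cohen's convention (0.2/0.5/0.8).

Threshold: power ≥ 0.80 is conventionally adequate.
Power ≈ 0.92 → the study is adequately powered (power ≥ 0.80).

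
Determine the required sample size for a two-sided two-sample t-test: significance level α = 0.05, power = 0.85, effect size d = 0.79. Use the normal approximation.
n = 29 per group

Sample size formula (two-sample t-test, normal approximation):
n = 2 · ((z_{α/2} + z_β) / d)²

z_{α/2} = 1.960 (for α = 0.05, two-sided)
z_β = 1.036 (for power = 0.85)
d = 0.79

n = 2 · ((1.960 + 1.036) / 0.79)²
n = 2 · (3.792)²
n ≈ 28.76
Round up to the next whole number: n = 29 per group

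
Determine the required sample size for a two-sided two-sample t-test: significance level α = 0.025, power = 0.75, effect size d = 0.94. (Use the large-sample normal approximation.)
n = 20 per group

Sample size formula (two-sample t-test, normal approximation):
n = 2 · ((z_{α/2} + z_β) / d)²

z_{α/2} = 2.241 (for α = 0.025, two-sided)
z_β = 0.674 (for power = 0.75)
d = 0.94

n = 2 · ((2.241 + 0.674) / 0.94)²
n = 2 · (3.101)²
n ≈ 19.23
Round up to the next whole number: n = 20 per group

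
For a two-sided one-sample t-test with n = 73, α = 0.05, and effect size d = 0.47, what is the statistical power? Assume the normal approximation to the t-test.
Power ≈ 0.98

Power calculation (one-sample t-test, normal approximation):
z_β = d · √n - z_{α/2}
z_β = 0.47 · √73 - 1.960
z_β = 0.47 · 8.544 - 1.960
z_β = 2.056

Power = Φ(z_β) = Φ(2.056) ≈ 0.980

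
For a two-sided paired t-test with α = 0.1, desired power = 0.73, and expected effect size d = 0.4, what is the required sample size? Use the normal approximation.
n = 32 pairs

Sample size formula (paired t-test, normal approximation):
n = ((z_{α/2} + z_β) / d)²

z_{α/2} = 1.645 (for α = 0.1, two-sided)
z_β = 0.613 (for power = 0.73)
d = 0.4

n = ((1.645 + 0.613) / 0.4)²
n = (5.645)²
n ≈ 31.87
Round up to the next whole number: n = 32 pairs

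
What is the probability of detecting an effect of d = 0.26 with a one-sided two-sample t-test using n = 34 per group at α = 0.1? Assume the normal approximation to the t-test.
Power ≈ 0.42

Power calculation (two-sample t-test, normal approximation):
z_β = d · √(n/2) - z_α
z_β = 0.26 · √(34/2) - 1.282
z_β = 0.26 · 4.123 - 1.282
z_β = -0.210

Power = Φ(z_β) = Φ(-0.210) ≈ 0.417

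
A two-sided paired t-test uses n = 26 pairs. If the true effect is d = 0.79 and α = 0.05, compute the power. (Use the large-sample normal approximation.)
Power ≈ 0.98

Power calculation (paired t-test, normal approximation):
z_β = d · √n - z_{α/2}
z_β = 0.79 · √26 - 1.960
z_β = 0.79 · 5.099 - 1.960
z_β = 2.068

Power = Φ(z_β) = Φ(2.068) ≈ 0.981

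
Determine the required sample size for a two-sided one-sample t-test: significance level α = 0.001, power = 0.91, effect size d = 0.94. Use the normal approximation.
n = 25

Sample size formula (one-sample t-test, normal approximation):
n = ((z_{α/2} + z_β) / d)²

z_{α/2} = 3.291 (for α = 0.001, two-sided)
z_β = 1.341 (for power = 0.91)
d = 0.94

n = ((3.291 + 1.341) / 0.94)²
n = (4.928)²
n ≈ 24.29
Round up to the next whole number: n = 25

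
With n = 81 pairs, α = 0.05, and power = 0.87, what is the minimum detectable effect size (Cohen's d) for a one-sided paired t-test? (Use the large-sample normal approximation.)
d ≈ 0.31

Minimum detectable effect (paired t-test, normal approximation):
d = (z_α + z_β) / √n
d = (1.645 + 1.126) / √81
d = 2.771 / 9.000
d ≈ 0.31

By Cohen's convention (0.2 small / 0.5 medium / 0.8 large): small effect.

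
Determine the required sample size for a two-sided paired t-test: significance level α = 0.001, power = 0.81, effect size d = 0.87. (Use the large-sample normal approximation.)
n = 23 pairs

Sample size formula (paired t-test, normal approximation):
n = ((z_{α/2} + z_β) / d)²

z_{α/2} = 3.291 (for α = 0.001, two-sided)
z_β = 0.878 (for power = 0.81)
d = 0.87

n = ((3.291 + 0.878) / 0.87)²
n = (4.792)²
n ≈ 22.96
Round up to the next whole number: n = 23 pairs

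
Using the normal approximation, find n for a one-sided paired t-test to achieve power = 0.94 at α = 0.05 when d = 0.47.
n = 47 pairs

Sample size formula (paired t-test, normal approximation):
n = ((z_α + z_β) / d)²

z_α = 1.645 (for α = 0.05, one-sided)
z_β = 1.555 (for power = 0.94)
d = 0.47

n = ((1.645 + 1.555) / 0.47)²
n = (6.809)²
n ≈ 46.36
Round up to the next whole number: n = 47 pairs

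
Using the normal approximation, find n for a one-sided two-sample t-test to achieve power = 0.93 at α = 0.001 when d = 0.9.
n = 52 per group

Sample size formula (two-sample t-test, normal approximation):
n = 2 · ((z_α + z_β) / d)²

z_α = 3.090 (for α = 0.001, one-sided)
z_β = 1.476 (for power = 0.93)
d = 0.9

n = 2 · ((3.090 + 1.476) / 0.9)²
n = 2 · (5.073)²
n ≈ 51.47
Round up to the next whole number: n = 52 per group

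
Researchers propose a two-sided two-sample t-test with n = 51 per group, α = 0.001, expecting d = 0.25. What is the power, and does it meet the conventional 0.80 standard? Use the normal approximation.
Power ≈ 0.02; the study is underpowered (power < 0.80)

Power calculation (two-sample t-test, normal approximation):
z_β = d · √(n/2) - z_{α/2}
z_β = 0.25 · √(51/2) - 3.291
z_β = 0.25 · 5.050 - 3.291
z_β = -2.028

Power = Φ(z_β) = Φ(-2.028) ≈ 0.021

Effect size d = 0.25 is small by Cohen's convention (0.2/0.5/0.8).

Threshold: power ≥ 0.80 is conventionally adequate.
Power ≈ 0.02 → the study is underpowered (power < 0.80).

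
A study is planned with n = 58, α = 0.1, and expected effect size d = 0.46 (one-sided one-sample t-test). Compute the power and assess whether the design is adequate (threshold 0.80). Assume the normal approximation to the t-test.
Power ≈ 0.99; the study is adequately powered (power ≥ 0.80)

Power calculation (one-sample t-test, normal approximation):
z_β = d · √n - z_α
z_β = 0.46 · √58 - 1.282
z_β = 0.46 · 7.616 - 1.282
z_β = 2.222

Power = Φ(z_β) = Φ(2.222) ≈ 0.987

Effect size d = 0.46 is small by Cohen's convention (0.2/0.5/0.8).

Threshold: power ≥ 0.80 is conventionally adequate.
Power ≈ 0.99 → the study is adequately powered (power ≥ 0.80).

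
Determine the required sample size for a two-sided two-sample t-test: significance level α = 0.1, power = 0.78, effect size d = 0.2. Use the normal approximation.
n = 293 per group

Sample size formula (two-sample t-test, normal approximation):
n = 2 · ((z_{α/2} + z_β) / d)²

z_{α/2} = 1.645 (for α = 0.1, two-sided)
z_β = 0.772 (for power = 0.78)
d = 0.2

n = 2 · ((1.645 + 0.772) / 0.2)²
n = 2 · (12.085)²
n ≈ 292.09
Round up to the next whole number: n = 293 per group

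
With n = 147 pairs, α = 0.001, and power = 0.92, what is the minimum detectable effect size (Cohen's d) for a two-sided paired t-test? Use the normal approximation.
d ≈ 0.39

Minimum detectable effect (paired t-test, normal approximation):
d = (z_{α/2} + z_β) / √n
d = (3.291 + 1.405) / √147
d = 4.696 / 12.124
d ≈ 0.39

By Cohen's convention (0.2 small / 0.5 medium / 0.8 large): small effect.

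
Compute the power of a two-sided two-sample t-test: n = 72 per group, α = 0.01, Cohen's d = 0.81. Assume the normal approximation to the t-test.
Power ≈ 0.99

Power calculation (two-sample t-test, normal approximation):
z_β = d · √(n/2) - z_{α/2}
z_β = 0.81 · √(72/2) - 2.576
z_β = 0.81 · 6.000 - 2.576
z_β = 2.284

Power = Φ(z_β) = Φ(2.284) ≈ 0.989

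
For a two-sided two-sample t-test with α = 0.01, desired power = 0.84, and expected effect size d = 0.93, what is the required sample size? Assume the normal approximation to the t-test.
n = 30 per group

Sample size formula (two-sample t-test, normal approximation):
n = 2 · ((z_{α/2} + z_β) / d)²

z_{α/2} = 2.576 (for α = 0.01, two-sided)
z_β = 0.994 (for power = 0.84)
d = 0.93

n = 2 · ((2.576 + 0.994) / 0.93)²
n = 2 · (3.839)²
n ≈ 29.48
Round up to the next whole number: n = 30 per group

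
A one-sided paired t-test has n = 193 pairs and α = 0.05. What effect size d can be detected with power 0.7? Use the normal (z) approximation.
d ≈ 0.16

Minimum detectable effect (paired t-test, normal approximation):
d = (z_α + z_β) / √n
d = (1.645 + 0.524) / √193
d = 2.169 / 13.892
d ≈ 0.16

By Cohen's convention (0.2 small / 0.5 medium / 0.8 large): very small effect.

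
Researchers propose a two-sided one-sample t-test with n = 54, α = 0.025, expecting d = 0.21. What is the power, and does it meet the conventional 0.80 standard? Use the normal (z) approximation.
Power ≈ 0.24; the study is underpowered (power < 0.80)

Power calculation (one-sample t-test, normal approximation):
z_β = d · √n - z_{α/2}
z_β = 0.21 · √54 - 2.241
z_β = 0.21 · 7.348 - 2.241
z_β = -0.698

Power = Φ(z_β) = Φ(-0.698) ≈ 0.243

Effect size d = 0.21 is small by Cohen's convention (0.2/0.5/0.8).

Threshold: power ≥ 0.80 is conventionally adequate.
Power ≈ 0.24 → the study is underpowered (power < 0.80).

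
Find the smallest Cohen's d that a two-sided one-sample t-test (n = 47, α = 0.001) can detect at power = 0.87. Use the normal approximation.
d ≈ 0.64

Minimum detectable effect (one-sample t-test, normal approximation):
d = (z_{α/2} + z_β) / √n
d = (3.291 + 1.126) / √47
d = 4.417 / 6.856
d ≈ 0.64

By Cohen's convention (0.2 small / 0.5 medium / 0.8 large): medium effect.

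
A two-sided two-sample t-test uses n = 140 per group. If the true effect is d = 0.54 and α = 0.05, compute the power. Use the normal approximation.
Power ≈ 0.99

Power calculation (two-sample t-test, normal approximation):
z_β = d · √(n/2) - z_{α/2}
z_β = 0.54 · √(140/2) - 1.960
z_β = 0.54 · 8.367 - 1.960
z_β = 2.558

Power = Φ(z_β) = Φ(2.558) ≈ 0.995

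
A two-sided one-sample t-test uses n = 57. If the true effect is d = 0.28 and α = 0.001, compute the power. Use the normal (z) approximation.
Power ≈ 0.12

Power calculation (one-sample t-test, normal approximation):
z_β = d · √n - z_{α/2}
z_β = 0.28 · √57 - 3.291
z_β = 0.28 · 7.550 - 3.291
z_β = -1.177

Power = Φ(z_β) = Φ(-1.177) ≈ 0.120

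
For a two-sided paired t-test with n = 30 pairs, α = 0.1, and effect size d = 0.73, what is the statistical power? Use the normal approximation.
Power ≈ 0.99

Power calculation (paired t-test, normal approximation):
z_β = d · √n - z_{α/2}
z_β = 0.73 · √30 - 1.645
z_β = 0.73 · 5.477 - 1.645
z_β = 2.354

Power = Φ(z_β) = Φ(2.354) ≈ 0.991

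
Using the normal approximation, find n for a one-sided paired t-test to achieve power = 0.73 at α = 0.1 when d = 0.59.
n = 11 pairs

Sample size formula (paired t-test, normal approximation):
n = ((z_α + z_β) / d)²

z_α = 1.282 (for α = 0.1, one-sided)
z_β = 0.613 (for power = 0.73)
d = 0.59

n = ((1.282 + 0.613) / 0.59)²
n = (3.212)²
n ≈ 10.32
Round up to the next whole number: n = 11 pairs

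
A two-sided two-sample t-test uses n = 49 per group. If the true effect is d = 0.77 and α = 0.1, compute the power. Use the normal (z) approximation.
Power ≈ 0.98

Power calculation (two-sample t-test, normal approximation):
z_β = d · √(n/2) - z_{α/2}
z_β = 0.77 · √(49/2) - 1.645
z_β = 0.77 · 4.950 - 1.645
z_β = 2.166

Power = Φ(z_β) = Φ(2.166) ≈ 0.985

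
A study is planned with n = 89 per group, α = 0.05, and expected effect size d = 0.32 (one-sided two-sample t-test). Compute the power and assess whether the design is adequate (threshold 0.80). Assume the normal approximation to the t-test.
Power ≈ 0.69; the study is underpowered (power < 0.80)

Power calculation (two-sample t-test, normal approximation):
z_β = d · √(n/2) - z_α
z_β = 0.32 · √(89/2) - 1.645
z_β = 0.32 · 6.671 - 1.645
z_β = 0.490

Power = Φ(z_β) = Φ(0.490) ≈ 0.688

Effect size d = 0.32 is small by Cohen's convention (0.2/0.5/0.8).

Threshold: power ≥ 0.80 is conventionally adequate.
Power ≈ 0.69 → the study is underpowered (power < 0.80).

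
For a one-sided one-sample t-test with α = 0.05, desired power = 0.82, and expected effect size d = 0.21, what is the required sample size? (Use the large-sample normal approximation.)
n = 149

Sample size formula (one-sample t-test, normal approximation):
n = ((z_α + z_β) / d)²

z_α = 1.645 (for α = 0.05, one-sided)
z_β = 0.915 (for power = 0.82)
d = 0.21

n = ((1.645 + 0.915) / 0.21)²
n = (12.190)²
n ≈ 148.60
Round up to the next whole number: n = 149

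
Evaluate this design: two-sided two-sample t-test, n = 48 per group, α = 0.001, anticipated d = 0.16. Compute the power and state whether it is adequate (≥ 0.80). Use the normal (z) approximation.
Power ≈ 0.01; the study is underpowered (power < 0.80)

Power calculation (two-sample t-test, normal approximation):
z_β = d · √(n/2) - z_{α/2}
z_β = 0.16 · √(48/2) - 3.291
z_β = 0.16 · 4.899 - 3.291
z_β = -2.507

Power = Φ(z_β) = Φ(-2.507) ≈ 0.006

Effect size d = 0.16 is very small by Cohen's convention (0.2/0.5/0.8).

Threshold: power ≥ 0.80 is conventionally adequate.
Power ≈ 0.01 → the study is underpowered (power < 0.80).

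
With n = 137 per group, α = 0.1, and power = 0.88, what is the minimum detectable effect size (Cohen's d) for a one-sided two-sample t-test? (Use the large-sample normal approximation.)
d ≈ 0.30

Minimum detectable effect (two-sample t-test, normal approximation):
d = (z_α + z_β) / √(n/2)
d = (1.282 + 1.175) / √(137/2)
d = 2.457 / 8.276
d ≈ 0.30

By Cohen's convention (0.2 small / 0.5 medium / 0.8 large): small effect.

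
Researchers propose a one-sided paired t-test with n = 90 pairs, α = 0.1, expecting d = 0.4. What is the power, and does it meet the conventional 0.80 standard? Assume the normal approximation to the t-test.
Power ≈ 0.99; the study is adequately powered (power ≥ 0.80)

Power calculation (paired t-test, normal approximation):
z_β = d · √n - z_α
z_β = 0.4 · √90 - 1.282
z_β = 0.4 · 9.487 - 1.282
z_β = 2.513

Power = Φ(z_β) = Φ(2.513) ≈ 0.994

Effect size d = 0.4 is small by Cohen's convention (0.2/0.5/0.8).

Threshold: power ≥ 0.80 is conventionally adequate.
Power ≈ 0.99 → the study is adequately powered (power ≥ 0.80).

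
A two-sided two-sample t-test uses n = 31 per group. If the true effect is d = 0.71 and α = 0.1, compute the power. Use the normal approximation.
Power ≈ 0.88

Power calculation (two-sample t-test, normal approximation):
z_β = d · √(n/2) - z_{α/2}
z_β = 0.71 · √(31/2) - 1.645
z_β = 0.71 · 3.937 - 1.645
z_β = 1.150

Power = Φ(z_β) = Φ(1.150) ≈ 0.875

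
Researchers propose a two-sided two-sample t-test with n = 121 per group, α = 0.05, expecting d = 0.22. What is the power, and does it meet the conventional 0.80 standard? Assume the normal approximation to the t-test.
Power ≈ 0.40; the study is underpowered (power < 0.80)

Power calculation (two-sample t-test, normal approximation):
z_β = d · √(n/2) - z_{α/2}
z_β = 0.22 · √(121/2) - 1.960
z_β = 0.22 · 7.778 - 1.960
z_β = -0.249

Power = Φ(z_β) = Φ(-0.249) ≈ 0.402

Effect size d = 0.22 is small by Cohen's convention (0.2/0.5/0.8).

Threshold: power ≥ 0.80 is conventionally adequate.
Power ≈ 0.40 → the study is underpowered (power < 0.80).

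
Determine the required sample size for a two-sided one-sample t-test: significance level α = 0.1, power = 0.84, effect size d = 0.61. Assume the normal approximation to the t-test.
n = 19

Sample size formula (one-sample t-test, normal approximation):
n = ((z_{α/2} + z_β) / d)²

z_{α/2} = 1.645 (for α = 0.1, two-sided)
z_β = 0.994 (for power = 0.84)
d = 0.61

n = ((1.645 + 0.994) / 0.61)²
n = (4.326)²
n ≈ 18.71
Round up to the next whole number: n = 19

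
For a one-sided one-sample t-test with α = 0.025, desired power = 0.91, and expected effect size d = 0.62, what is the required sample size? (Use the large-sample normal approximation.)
n = 29

Sample size formula (one-sample t-test, normal approximation):
n = ((z_α + z_β) / d)²

z_α = 1.960 (for α = 0.025, one-sided)
z_β = 1.341 (for power = 0.91)
d = 0.62

n = ((1.960 + 1.341) / 0.62)²
n = (5.324)²
n ≈ 28.34
Round up to the next whole number: n = 29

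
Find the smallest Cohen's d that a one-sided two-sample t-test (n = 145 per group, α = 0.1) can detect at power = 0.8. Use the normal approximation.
d ≈ 0.25

Minimum detectable effect (two-sample t-test, normal approximation):
d = (z_α + z_β) / √(n/2)
d = (1.282 + 0.842) / √(145/2)
d = 2.123 / 8.515
d ≈ 0.25

By Cohen's convention (0.2 small / 0.5 medium / 0.8 large): small effect.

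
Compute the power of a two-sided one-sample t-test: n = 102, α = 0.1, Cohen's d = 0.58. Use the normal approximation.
Power ≈ 1.00

Power calculation (one-sample t-test, normal approximation):
z_β = d · √n - z_{α/2}
z_β = 0.58 · √102 - 1.645
z_β = 0.58 · 10.100 - 1.645
z_β = 4.213

Power = Φ(z_β) = Φ(4.213) ≈ 1.000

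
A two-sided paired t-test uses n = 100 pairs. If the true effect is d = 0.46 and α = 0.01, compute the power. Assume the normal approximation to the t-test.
Power ≈ 0.98

Power calculation (paired t-test, normal approximation):
z_β = d · √n - z_{α/2}
z_β = 0.46 · √100 - 2.576
z_β = 0.46 · 10.000 - 2.576
z_β = 2.024

Power = Φ(z_β) = Φ(2.024) ≈ 0.979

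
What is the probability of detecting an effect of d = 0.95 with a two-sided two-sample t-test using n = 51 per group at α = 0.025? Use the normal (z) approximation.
Power ≈ 0.99

Power calculation (two-sample t-test, normal approximation):
z_β = d · √(n/2) - z_{α/2}
z_β = 0.95 · √(51/2) - 2.241
z_β = 0.95 · 5.050 - 2.241
z_β = 2.556

Power = Φ(z_β) = Φ(2.556) ≈ 0.995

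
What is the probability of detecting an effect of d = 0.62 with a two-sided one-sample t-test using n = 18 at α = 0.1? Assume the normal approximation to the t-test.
Power ≈ 0.84

Power calculation (one-sample t-test, normal approximation):
z_β = d · √n - z_{α/2}
z_β = 0.62 · √18 - 1.645
z_β = 0.62 · 4.243 - 1.645
z_β = 0.986

Power = Φ(z_β) = Φ(0.986) ≈ 0.838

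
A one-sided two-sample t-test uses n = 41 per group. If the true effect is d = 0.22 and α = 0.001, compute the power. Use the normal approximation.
Power ≈ 0.02

Power calculation (two-sample t-test, normal approximation):
z_β = d · √(n/2) - z_α
z_β = 0.22 · √(41/2) - 3.090
z_β = 0.22 · 4.528 - 3.090
z_β = -2.094

Power = Φ(z_β) = Φ(-2.094) ≈ 0.018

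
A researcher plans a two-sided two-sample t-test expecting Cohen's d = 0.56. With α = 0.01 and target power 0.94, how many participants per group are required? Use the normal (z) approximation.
n = 109 per group

Sample size formula (two-sample t-test, normal approximation):
n = 2 · ((z_{α/2} + z_β) / d)²

z_{α/2} = 2.576 (for α = 0.01, two-sided)
z_β = 1.555 (for power = 0.94)
d = 0.56

n = 2 · ((2.576 + 1.555) / 0.56)²
n = 2 · (7.377)²
n ≈ 108.84
Round up to the next whole number: n = 109 per group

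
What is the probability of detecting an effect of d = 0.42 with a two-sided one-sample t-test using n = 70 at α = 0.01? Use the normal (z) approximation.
Power ≈ 0.83

Power calculation (one-sample t-test, normal approximation):
z_β = d · √n - z_{α/2}
z_β = 0.42 · √70 - 2.576
z_β = 0.42 · 8.367 - 2.576
z_β = 0.938

Power = Φ(z_β) = Φ(0.938) ≈ 0.826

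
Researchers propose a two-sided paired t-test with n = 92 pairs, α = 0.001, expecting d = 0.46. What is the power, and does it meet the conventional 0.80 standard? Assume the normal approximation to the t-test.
Power ≈ 0.87; the study is adequately powered (power ≥ 0.80)

Power calculation (paired t-test, normal approximation):
z_β = d · √n - z_{α/2}
z_β = 0.46 · √92 - 3.291
z_β = 0.46 · 9.592 - 3.291
z_β = 1.122

Power = Φ(z_β) = Φ(1.122) ≈ 0.869

Effect size d = 0.46 is small by Cohen's convention (0.2/0.5/0.8).

Threshold: power ≥ 0.80 is conventionally adequate.
Power ≈ 0.87 → the study is adequately powered (power ≥ 0.80).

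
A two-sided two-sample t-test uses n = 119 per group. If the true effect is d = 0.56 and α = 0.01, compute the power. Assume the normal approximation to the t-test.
Power ≈ 0.96

Power calculation (two-sample t-test, normal approximation):
z_β = d · √(n/2) - z_{α/2}
z_β = 0.56 · √(119/2) - 2.576
z_β = 0.56 · 7.714 - 2.576
z_β = 1.744

Power = Φ(z_β) = Φ(1.744) ≈ 0.959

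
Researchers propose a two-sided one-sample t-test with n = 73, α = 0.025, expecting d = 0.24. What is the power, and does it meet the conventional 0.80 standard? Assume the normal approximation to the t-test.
Power ≈ 0.42; the study is underpowered (power < 0.80)

Power calculation (one-sample t-test, normal approximation):
z_β = d · √n - z_{α/2}
z_β = 0.24 · √73 - 2.241
z_β = 0.24 · 8.544 - 2.241
z_β = -0.191

Power = Φ(z_β) = Φ(-0.191) ≈ 0.424

Effect size d = 0.24 is small by Cohen's convention (0.2/0.5/0.8).

Threshold: power ≥ 0.80 is conventionally adequate.
Power ≈ 0.42 → the study is underpowered (power < 0.80).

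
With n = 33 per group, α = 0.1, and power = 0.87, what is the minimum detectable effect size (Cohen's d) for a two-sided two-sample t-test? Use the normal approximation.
d ≈ 0.68

Minimum detectable effect (two-sample t-test, normal approximation):
d = (z_{α/2} + z_β) / √(n/2)
d = (1.645 + 1.126) / √(33/2)
d = 2.771 / 4.062
d ≈ 0.68

By Cohen's convention (0.2 small / 0.5 medium / 0.8 large): medium effect.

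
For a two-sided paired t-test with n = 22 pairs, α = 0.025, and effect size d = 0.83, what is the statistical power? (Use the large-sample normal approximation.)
Power ≈ 0.95

Power calculation (paired t-test, normal approximation):
z_β = d · √n - z_{α/2}
z_β = 0.83 · √22 - 2.241
z_β = 0.83 · 4.690 - 2.241
z_β = 1.652

Power = Φ(z_β) = Φ(1.652) ≈ 0.951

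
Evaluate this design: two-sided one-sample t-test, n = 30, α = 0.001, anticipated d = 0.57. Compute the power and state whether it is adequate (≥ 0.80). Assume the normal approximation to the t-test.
Power ≈ 0.43; the study is underpowered (power < 0.80)

Power calculation (one-sample t-test, normal approximation):
z_β = d · √n - z_{α/2}
z_β = 0.57 · √30 - 3.291
z_β = 0.57 · 5.477 - 3.291
z_β = -0.169

Power = Φ(z_β) = Φ(-0.169) ≈ 0.433

Effect size d = 0.57 is medium by Cohen's convention (0.2/0.5/0.8).

Threshold: power ≥ 0.80 is conventionally adequate.
Power ≈ 0.43 → the study is underpowered (power < 0.80).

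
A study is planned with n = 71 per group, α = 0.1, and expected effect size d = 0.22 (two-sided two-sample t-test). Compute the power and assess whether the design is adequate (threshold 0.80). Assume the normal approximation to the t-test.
Power ≈ 0.37; the study is underpowered (power < 0.80)

Power calculation (two-sample t-test, normal approximation):
z_β = d · √(n/2) - z_{α/2}
z_β = 0.22 · √(71/2) - 1.645
z_β = 0.22 · 5.958 - 1.645
z_β = -0.334

Power = Φ(z_β) = Φ(-0.334) ≈ 0.369

Effect size d = 0.22 is small by Cohen's convention (0.2/0.5/0.8).

Threshold: power ≥ 0.80 is conventionally adequate.
Power ≈ 0.37 → the study is underpowered (power < 0.80).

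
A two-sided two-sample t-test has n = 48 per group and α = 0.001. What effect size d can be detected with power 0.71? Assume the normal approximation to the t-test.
d ≈ 0.78

Minimum detectable effect (two-sample t-test, normal approximation):
d = (z_{α/2} + z_β) / √(n/2)
d = (3.291 + 0.553) / √(48/2)
d = 3.844 / 4.899
d ≈ 0.78

By Cohen's convention (0.2 small / 0.5 medium / 0.8 large): medium effect.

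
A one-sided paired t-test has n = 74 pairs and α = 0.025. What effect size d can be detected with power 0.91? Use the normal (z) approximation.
d ≈ 0.38

Minimum detectable effect (paired t-test, normal approximation):
d = (z_α + z_β) / √n
d = (1.960 + 1.341) / √74
d = 3.301 / 8.602
d ≈ 0.38

By Cohen's convention (0.2 small / 0.5 medium / 0.8 large): small effect.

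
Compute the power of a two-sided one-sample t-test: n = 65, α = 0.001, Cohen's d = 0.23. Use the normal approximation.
Power ≈ 0.08

Power calculation (one-sample t-test, normal approximation):
z_β = d · √n - z_{α/2}
z_β = 0.23 · √65 - 3.291
z_β = 0.23 · 8.062 - 3.291
z_β = -1.436

Power = Φ(z_β) = Φ(-1.436) ≈ 0.075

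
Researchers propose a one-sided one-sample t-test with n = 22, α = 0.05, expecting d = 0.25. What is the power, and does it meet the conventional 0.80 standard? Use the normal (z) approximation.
Power ≈ 0.32; the study is underpowered (power < 0.80)

Power calculation (one-sample t-test, normal approximation):
z_β = d · √n - z_α
z_β = 0.25 · √22 - 1.645
z_β = 0.25 · 4.690 - 1.645
z_β = -0.472

Power = Φ(z_β) = Φ(-0.472) ≈ 0.318

Effect size d = 0.25 is small by Cohen's convention (0.2/0.5/0.8).

Threshold: power ≥ 0.80 is conventionally adequate.
Power ≈ 0.32 → the study is underpowered (power < 0.80).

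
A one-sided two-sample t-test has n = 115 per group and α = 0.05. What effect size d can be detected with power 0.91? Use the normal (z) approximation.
d ≈ 0.39

Minimum detectable effect (two-sample t-test, normal approximation):
d = (z_α + z_β) / √(n/2)
d = (1.645 + 1.341) / √(115/2)
d = 2.986 / 7.583
d ≈ 0.39

By Cohen's convention (0.2 small / 0.5 medium / 0.8 large): small effect.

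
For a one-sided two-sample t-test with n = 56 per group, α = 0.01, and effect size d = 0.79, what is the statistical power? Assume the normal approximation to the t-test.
Power ≈ 0.97

Power calculation (two-sample t-test, normal approximation):
z_β = d · √(n/2) - z_α
z_β = 0.79 · √(56/2) - 2.326
z_β = 0.79 · 5.292 - 2.326
z_β = 1.854

Power = Φ(z_β) = Φ(1.854) ≈ 0.968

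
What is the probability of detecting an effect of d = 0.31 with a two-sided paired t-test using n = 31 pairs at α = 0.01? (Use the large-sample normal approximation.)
Power ≈ 0.20

Power calculation (paired t-test, normal approximation):
z_β = d · √n - z_{α/2}
z_β = 0.31 · √31 - 2.576
z_β = 0.31 · 5.568 - 2.576
z_β = -0.850

Power = Φ(z_β) = Φ(-0.850) ≈ 0.198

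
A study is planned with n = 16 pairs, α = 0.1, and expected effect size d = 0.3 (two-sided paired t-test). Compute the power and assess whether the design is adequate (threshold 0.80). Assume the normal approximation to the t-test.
Power ≈ 0.33; the study is underpowered (power < 0.80)

Power calculation (paired t-test, normal approximation):
z_β = d · √n - z_{α/2}
z_β = 0.3 · √16 - 1.645
z_β = 0.3 · 4.000 - 1.645
z_β = -0.445

Power = Φ(z_β) = Φ(-0.445) ≈ 0.328

Effect size d = 0.3 is small by Cohen's convention (0.2/0.5/0.8).

Threshold: power ≥ 0.80 is conventionally adequate.
Power ≈ 0.33 → the study is underpowered (power < 0.80).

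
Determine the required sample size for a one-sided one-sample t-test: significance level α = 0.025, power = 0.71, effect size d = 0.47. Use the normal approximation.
n = 29

Sample size formula (one-sample t-test, normal approximation):
n = ((z_α + z_β) / d)²

z_α = 1.960 (for α = 0.025, one-sided)
z_β = 0.553 (for power = 0.71)
d = 0.47

n = ((1.960 + 0.553) / 0.47)²
n = (5.347)²
n ≈ 28.59
Round up to the next whole number: n = 29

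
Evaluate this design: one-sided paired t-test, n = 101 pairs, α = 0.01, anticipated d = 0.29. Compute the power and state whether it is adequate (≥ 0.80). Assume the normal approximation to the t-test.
Power ≈ 0.72; the study is underpowered (power < 0.80)

Power calculation (paired t-test, normal approximation):
z_β = d · √n - z_α
z_β = 0.29 · √101 - 2.326
z_β = 0.29 · 10.050 - 2.326
z_β = 0.588

Power = Φ(z_β) = Φ(0.588) ≈ 0.722

Effect size d = 0.29 is small by Cohen's convention (0.2/0.5/0.8).

Threshold: power ≥ 0.80 is conventionally adequate.
Power ≈ 0.72 → the study is underpowered (power < 0.80).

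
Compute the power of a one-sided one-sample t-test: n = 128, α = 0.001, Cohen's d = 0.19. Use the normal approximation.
Power ≈ 0.17

Power calculation (one-sample t-test, normal approximation):
z_β = d · √n - z_α
z_β = 0.19 · √128 - 3.090
z_β = 0.19 · 11.314 - 3.090
z_β = -0.941

Power = Φ(z_β) = Φ(-0.941) ≈ 0.173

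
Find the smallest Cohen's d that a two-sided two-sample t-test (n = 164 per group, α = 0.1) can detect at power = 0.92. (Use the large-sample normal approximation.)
d ≈ 0.34

Minimum detectable effect (two-sample t-test, normal approximation):
d = (z_{α/2} + z_β) / √(n/2)
d = (1.645 + 1.405) / √(164/2)
d = 3.050 / 9.055
d ≈ 0.34

By Cohen's convention (0.2 small / 0.5 medium / 0.8 large): small effect.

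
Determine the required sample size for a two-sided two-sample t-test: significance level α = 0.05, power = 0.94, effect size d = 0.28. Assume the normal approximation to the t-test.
n = 316 per group

Sample size formula (two-sample t-test, normal approximation):
n = 2 · ((z_{α/2} + z_β) / d)²

z_{α/2} = 1.960 (for α = 0.05, two-sided)
z_β = 1.555 (for power = 0.94)
d = 0.28

n = 2 · ((1.960 + 1.555) / 0.28)²
n = 2 · (12.554)²
n ≈ 315.21
Round up to the next whole number: n = 316 per group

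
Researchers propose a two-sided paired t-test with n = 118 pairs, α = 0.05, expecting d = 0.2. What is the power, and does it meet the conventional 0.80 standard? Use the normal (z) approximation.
Power ≈ 0.58; the study is underpowered (power < 0.80)

Power calculation (paired t-test, normal approximation):
z_β = d · √n - z_{α/2}
z_β = 0.2 · √118 - 1.960
z_β = 0.2 · 10.863 - 1.960
z_β = 0.213

Power = Φ(z_β) = Φ(0.213) ≈ 0.584

Effect size d = 0.2 is small by Cohen's convention (0.2/0.5/0.8).

Threshold: power ≥ 0.80 is conventionally adequate.
Power ≈ 0.58 → the study is underpowered (power < 0.80).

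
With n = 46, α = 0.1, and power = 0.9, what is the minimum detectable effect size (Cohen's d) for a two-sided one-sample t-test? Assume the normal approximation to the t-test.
d ≈ 0.43

Minimum detectable effect (one-sample t-test, normal approximation):
d = (z_{α/2} + z_β) / √n
d = (1.645 + 1.282) / √46
d = 2.926 / 6.782
d ≈ 0.43

By Cohen's convention (0.2 small / 0.5 medium / 0.8 large): small effect.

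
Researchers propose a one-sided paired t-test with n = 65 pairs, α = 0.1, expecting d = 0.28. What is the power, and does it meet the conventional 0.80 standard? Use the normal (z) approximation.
Power ≈ 0.84; the study is adequately powered (power ≥ 0.80)

Power calculation (paired t-test, normal approximation):
z_β = d · √n - z_α
z_β = 0.28 · √65 - 1.282
z_β = 0.28 · 8.062 - 1.282
z_β = 0.976

Power = Φ(z_β) = Φ(0.976) ≈ 0.835

Effect size d = 0.28 is small by Cohen's convention (0.2/0.5/0.8).

Threshold: power ≥ 0.80 is conventionally adequate.
Power ≈ 0.84 → the study is adequately powered (power ≥ 0.80).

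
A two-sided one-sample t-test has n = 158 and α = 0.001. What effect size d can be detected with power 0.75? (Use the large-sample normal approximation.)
d ≈ 0.32

Minimum detectable effect (one-sample t-test, normal approximation):
d = (z_{α/2} + z_β) / √n
d = (3.291 + 0.674) / √158
d = 3.965 / 12.570
d ≈ 0.32

By Cohen's convention (0.2 small / 0.5 medium / 0.8 large): small effect.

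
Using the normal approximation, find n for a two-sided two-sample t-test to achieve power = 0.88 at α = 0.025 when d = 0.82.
n = 35 per group

Sample size formula (two-sample t-test, normal approximation):
n = 2 · ((z_{α/2} + z_β) / d)²

z_{α/2} = 2.241 (for α = 0.025, two-sided)
z_β = 1.175 (for power = 0.88)
d = 0.82

n = 2 · ((2.241 + 1.175) / 0.82)²
n = 2 · (4.166)²
n ≈ 34.71
Round up to the next whole number: n = 35 per group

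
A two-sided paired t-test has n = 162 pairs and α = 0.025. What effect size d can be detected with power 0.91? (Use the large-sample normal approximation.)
d ≈ 0.28

Minimum detectable effect (paired t-test, normal approximation):
d = (z_{α/2} + z_β) / √n
d = (2.241 + 1.341) / √162
d = 3.582 / 12.728
d ≈ 0.28

By Cohen's convention (0.2 small / 0.5 medium / 0.8 large): small effect.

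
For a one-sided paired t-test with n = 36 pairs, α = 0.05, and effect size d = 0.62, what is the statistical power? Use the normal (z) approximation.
Power ≈ 0.98

Power calculation (paired t-test, normal approximation):
z_β = d · √n - z_α
z_β = 0.62 · √36 - 1.645
z_β = 0.62 · 6.000 - 1.645
z_β = 2.075

Power = Φ(z_β) = Φ(2.075) ≈ 0.981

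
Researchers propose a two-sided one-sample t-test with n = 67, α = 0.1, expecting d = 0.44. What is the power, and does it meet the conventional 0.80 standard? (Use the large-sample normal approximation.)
Power ≈ 0.97; the study is adequately powered (power ≥ 0.80)

Power calculation (one-sample t-test, normal approximation):
z_β = d · √n - z_{α/2}
z_β = 0.44 · √67 - 1.645
z_β = 0.44 · 8.185 - 1.645
z_β = 1.957

Power = Φ(z_β) = Φ(1.957) ≈ 0.975

Effect size d = 0.44 is small by Cohen's convention (0.2/0.5/0.8).

Threshold: power ≥ 0.80 is conventionally adequate.
Power ≈ 0.97 → the study is adequately powered (power ≥ 0.80).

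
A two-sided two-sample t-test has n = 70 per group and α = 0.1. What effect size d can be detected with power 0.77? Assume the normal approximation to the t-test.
d ≈ 0.40

Minimum detectable effect (two-sample t-test, normal approximation):
d = (z_{α/2} + z_β) / √(n/2)
d = (1.645 + 0.739) / √(70/2)
d = 2.384 / 5.916
d ≈ 0.40

By Cohen's convention (0.2 small / 0.5 medium / 0.8 large): small effect.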